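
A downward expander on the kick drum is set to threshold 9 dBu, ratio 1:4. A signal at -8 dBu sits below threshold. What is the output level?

-59 dBu

Undershoot = 9 − (-8) = 17 dB.
At 1:4, that expands to 68 dB under threshold.
Output = 9 − 68 = -59 dBu.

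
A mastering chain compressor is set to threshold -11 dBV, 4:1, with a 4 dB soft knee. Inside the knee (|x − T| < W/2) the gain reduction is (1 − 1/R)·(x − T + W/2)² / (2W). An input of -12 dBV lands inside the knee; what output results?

x − T + W/2 = -12 − (-11) + 2 = 1.
GR = (1 − 1/4) × 1² / 8 = 0.75 × 1 / 8 = 0.09375 dB.
Output = -12 − 0.09375 = -12.09375 dBV.

-12.09375 dBV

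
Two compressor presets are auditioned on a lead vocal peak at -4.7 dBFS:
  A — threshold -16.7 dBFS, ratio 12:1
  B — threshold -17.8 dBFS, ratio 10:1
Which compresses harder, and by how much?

A: 12 dB over, compressed to 1 dB over, so 11 dB of GR.
B: 13.1 dB over, compressed to 1.31 dB over, so 11.79 dB of GR.
B reduces 0.79 dB more.

B, by 0.79 dB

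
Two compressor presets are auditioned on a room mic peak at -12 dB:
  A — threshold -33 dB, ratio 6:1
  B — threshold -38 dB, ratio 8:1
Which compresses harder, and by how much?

B, by 5.25 dB

A: GR = 21 − 21/6 = 17.5 dB.
B: GR = 26 − 26/8 = 22.75 dB.
B applies 5.25 dB more gain reduction.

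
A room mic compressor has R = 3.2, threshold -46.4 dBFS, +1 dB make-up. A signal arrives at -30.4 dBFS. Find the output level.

-30.4 dBFS sits 16 dB over threshold.
At 3.2:1 the overshoot is divided by 3.2, leaving 5 dB above threshold.
So the level is -46.4 + 5 = -41.4 dBFS; make-up adds 1 dB, giving -40.4 dBFS.

-40.4 dBFS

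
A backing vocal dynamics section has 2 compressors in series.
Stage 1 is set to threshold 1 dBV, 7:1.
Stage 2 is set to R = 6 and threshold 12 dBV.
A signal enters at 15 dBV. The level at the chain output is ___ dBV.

Stage 1: 14 dB above 1 dBV, reduced 7:1 to 2 dB above → 3 dBV.
Stage 2: 3 dBV is at or below the 12 dBV threshold — no compression; output 3 dBV.

3 dBV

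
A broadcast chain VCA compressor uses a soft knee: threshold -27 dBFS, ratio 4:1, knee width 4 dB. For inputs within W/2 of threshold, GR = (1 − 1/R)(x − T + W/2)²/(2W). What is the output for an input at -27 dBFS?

-27.375 dBFS

x − T + W/2 = -27 − (-27) + 2 = 2.
GR = (1 − 1/4) × 2² / 8 = 0.75 × 4 / 8 = 0.375 dB.
Output = -27 − 0.375 = -27.375 dBFS.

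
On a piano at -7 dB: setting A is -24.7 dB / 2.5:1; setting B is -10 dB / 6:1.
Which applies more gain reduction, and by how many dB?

A: overshoot 17.7 dB → output overshoot 7.08 dB → GR 10.62 dB.
B: overshoot 3 dB → output overshoot 0.5 dB → GR 2.5 dB.
A applies 8.12 dB more gain reduction.

A, by 8.12 dB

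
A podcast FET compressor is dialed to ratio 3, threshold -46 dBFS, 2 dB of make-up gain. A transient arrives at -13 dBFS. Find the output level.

-33 dBFS

Overshoot: -13 − (-46) = 33 dB.
The 33 dB excess becomes 11 dB after 3:1 reduction.
That puts the output at -35 dBFS; make-up adds 2 dB, giving -33 dBFS.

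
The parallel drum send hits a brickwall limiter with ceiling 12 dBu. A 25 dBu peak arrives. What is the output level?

12 dBu

At ∞:1, everything above 12 dBu is held at the ceiling.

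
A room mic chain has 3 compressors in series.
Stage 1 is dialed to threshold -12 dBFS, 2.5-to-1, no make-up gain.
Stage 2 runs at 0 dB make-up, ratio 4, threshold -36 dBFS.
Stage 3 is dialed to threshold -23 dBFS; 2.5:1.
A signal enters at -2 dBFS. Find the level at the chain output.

-29 dBFS

Stage 1: -2 dBFS is 10 dB over -12 dBFS; at 2.5:1 that becomes 4 dB over, giving -8 dBFS.
Stage 2: overshoot 28 dB → 28/4 = 7 dB → -29 dBFS.
Stage 3: -29 dBFS is at or below the -23 dBFS threshold — no compression; output -29 dBFS.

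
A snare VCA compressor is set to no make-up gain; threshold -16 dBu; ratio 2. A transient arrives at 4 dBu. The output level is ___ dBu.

Overshoot: 4 − (-16) = 20 dB.
At 2:1 the overshoot is divided by 2, leaving 10 dB above threshold.
That puts the output at -6 dBu.

-6 dBu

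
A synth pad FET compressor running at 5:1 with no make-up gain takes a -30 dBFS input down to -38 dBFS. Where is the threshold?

Gain reduction = -30 − (-38) = 8 dB; output overshoot = GR / (R − 1) = 8 / 4 = 2 dB.
Threshold = output − output overshoot = -38 − 2 = -40 dBFS.

-40 dBFS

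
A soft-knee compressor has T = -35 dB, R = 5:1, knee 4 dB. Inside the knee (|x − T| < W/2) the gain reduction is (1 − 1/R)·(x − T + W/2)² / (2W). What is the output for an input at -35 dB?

x − T + W/2 = -35 − (-35) + 2 = 2.
GR = (1 − 1/5) × 2² / 8 = 0.8 × 4 / 8 = 0.4 dB.
Output = -35 − 0.4 = -35.4 dB.

-35.4 dB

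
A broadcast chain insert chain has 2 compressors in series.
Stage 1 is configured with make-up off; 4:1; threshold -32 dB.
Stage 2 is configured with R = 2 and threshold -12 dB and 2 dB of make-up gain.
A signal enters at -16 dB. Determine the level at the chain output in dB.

Stage 1: overshoot 16 dB → 16/4 = 4 dB → -28 dB.
Stage 2: below threshold (-28 ≤ -12); passes unchanged; make-up brings it to -26 dB.

-26 dB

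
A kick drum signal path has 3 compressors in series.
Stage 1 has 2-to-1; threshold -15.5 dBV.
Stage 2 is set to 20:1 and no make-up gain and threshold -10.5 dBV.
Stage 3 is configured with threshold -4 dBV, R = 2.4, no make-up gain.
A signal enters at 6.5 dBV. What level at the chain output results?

-10.2 dBV

Stage 1: overshoot 22 dB → 22/2 = 11 dB → -4.5 dBV.
Stage 2: 6 dB above -10.5 dBV, reduced 20:1 to 0.3 dB above → -10.2 dBV.
Stage 3: below threshold (-10.2 ≤ -4); passes unchanged; output -10.2 dBV.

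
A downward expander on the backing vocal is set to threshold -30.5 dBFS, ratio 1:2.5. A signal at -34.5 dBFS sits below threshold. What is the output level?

-40.5 dBFS

Below threshold, a 1:2.5 expander applies gain = (2.5−1)×(T − x) of attenuation.
(2.5−1) × 4 = 6 dB, so output = -34.5 − 6 = -40.5 dBFS.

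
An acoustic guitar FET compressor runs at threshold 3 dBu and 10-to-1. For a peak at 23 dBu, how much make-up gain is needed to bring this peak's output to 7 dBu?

Overshoot 20 dB → 20/10 = 2 dB after compression, so the compressed level is 3 + 2 = 5 dBu.
Make-up = target − compressed = 7 − 5 = 2 dB.

2 dB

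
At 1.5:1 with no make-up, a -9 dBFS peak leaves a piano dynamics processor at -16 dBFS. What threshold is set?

Input is 21 dB above T (since output overshoot × R = input overshoot: (-16 − T)·1.5 = -9 − T gives T = -30 dBFS).
Check: -30 + (-9 − (-30))/1.5 = -30 + 14 = -16 dBFS. ✓

-30 dBFS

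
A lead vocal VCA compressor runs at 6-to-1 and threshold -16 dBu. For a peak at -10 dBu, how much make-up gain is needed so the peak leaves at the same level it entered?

The peak compresses to -16 + 6/6 = -15 dBu.
To reach -10 dBu requires -10 − (-15) = 5 dB of make-up.

5 dB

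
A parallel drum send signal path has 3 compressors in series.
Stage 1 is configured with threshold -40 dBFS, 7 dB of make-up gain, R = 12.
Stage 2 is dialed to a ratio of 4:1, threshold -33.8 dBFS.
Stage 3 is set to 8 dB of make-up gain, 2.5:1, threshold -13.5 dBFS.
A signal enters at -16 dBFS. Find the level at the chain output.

Stage 1: -16 dBFS is 24 dB over -40 dBFS; at 12:1 that becomes 2 dB over, giving -38 dBFS; +7 dB make-up → -31 dBFS.
Stage 2: overshoot 2.8 dB → 2.8/4 = 0.7 dB → -33.1 dBFS.
Stage 3: -33.1 dBFS ≤ -13.5 dBFS, so stage 3 doesn't engage; make-up brings it to -25.1 dBFS.

-25.1 dBFS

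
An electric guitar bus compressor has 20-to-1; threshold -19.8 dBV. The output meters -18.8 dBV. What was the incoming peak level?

0.2 dBV

The compressed level sits -18.8 − (-19.8) = 1 dB over threshold.
Undo the ratio: input overshoot = 1 × 20 = 20 dB, giving input = 0.2 dBV.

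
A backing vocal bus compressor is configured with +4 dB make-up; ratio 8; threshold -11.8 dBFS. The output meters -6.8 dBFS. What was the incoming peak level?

Remove make-up: -6.8 − 4 = -10.8 dBFS.
Post-compression overshoot = -10.8 − (-11.8) = 1 dB.
Before 8:1 compression the overshoot was 1 × 8 = 8 dB, so input = -11.8 + 8 = -3.8 dBFS.

-3.8 dBFS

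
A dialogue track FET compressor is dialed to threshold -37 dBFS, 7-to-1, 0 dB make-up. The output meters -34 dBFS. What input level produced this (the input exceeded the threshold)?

The compressed level sits -34 − (-37) = 3 dB over threshold.
Input overshoot = R × output overshoot = 21 dB → input = -37 + 21 = -16 dBFS.

-16 dBFS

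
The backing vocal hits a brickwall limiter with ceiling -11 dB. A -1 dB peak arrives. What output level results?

-11 dB

A brickwall limiter is an ∞:1 compressor: any input above the ceiling is clamped to -11 dB.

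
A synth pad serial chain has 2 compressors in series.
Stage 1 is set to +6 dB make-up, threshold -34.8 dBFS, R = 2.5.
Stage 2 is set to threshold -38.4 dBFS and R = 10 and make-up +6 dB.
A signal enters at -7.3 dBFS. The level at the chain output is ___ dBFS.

Stage 1: 27.5 dB above -34.8 dBFS, reduced 2.5:1 to 11 dB above → -23.8 dBFS; +6 dB make-up → -17.8 dBFS.
Stage 2: 20.6 dB above -38.4 dBFS, reduced 10:1 to 2.06 dB above → -36.34 dBFS; +6 dB make-up → -30.34 dBFS.

-30.34 dBFS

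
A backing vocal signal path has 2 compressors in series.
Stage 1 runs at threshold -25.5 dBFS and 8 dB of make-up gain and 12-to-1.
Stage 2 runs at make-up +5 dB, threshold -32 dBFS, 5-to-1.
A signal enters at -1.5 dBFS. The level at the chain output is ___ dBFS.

-23.7 dBFS

Stage 1: 24 dB above -25.5 dBFS, reduced 12:1 to 2 dB above → -23.5 dBFS; +8 dB make-up → -15.5 dBFS.
Stage 2: overshoot 16.5 dB → 16.5/5 = 3.3 dB → -28.7 dBFS; +5 dB make-up → -23.7 dBFS.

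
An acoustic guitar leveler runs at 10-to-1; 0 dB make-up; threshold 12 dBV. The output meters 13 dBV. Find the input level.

The compressed level sits 13 − 12 = 1 dB over threshold.
Input overshoot = R × output overshoot = 10 dB → input = 12 + 10 = 22 dBV.

22 dBV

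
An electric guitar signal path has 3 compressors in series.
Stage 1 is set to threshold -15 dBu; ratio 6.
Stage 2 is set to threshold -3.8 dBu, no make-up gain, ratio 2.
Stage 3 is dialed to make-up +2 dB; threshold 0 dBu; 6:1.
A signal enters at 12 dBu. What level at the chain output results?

Stage 1: overshoot 27 dB → 27/6 = 4.5 dB → -10.5 dBu.
Stage 2: -10.5 dBu ≤ -3.8 dBu, so stage 2 doesn't engage; output -10.5 dBu.
Stage 3: below threshold (-10.5 ≤ 0); passes unchanged; make-up brings it to -8.5 dBu.

-8.5 dBu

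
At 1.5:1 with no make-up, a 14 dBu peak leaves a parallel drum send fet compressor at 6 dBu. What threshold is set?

-10 dBu

Gain reduction = 14 − 6 = 8 dB; output overshoot = GR / (R − 1) = 8 / 0.5 = 16 dB.
Threshold = output − output overshoot = 6 − 16 = -10 dBu.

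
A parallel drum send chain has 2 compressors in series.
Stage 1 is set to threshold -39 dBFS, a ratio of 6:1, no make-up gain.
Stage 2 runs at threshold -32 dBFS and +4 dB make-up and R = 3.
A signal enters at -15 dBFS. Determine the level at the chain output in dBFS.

Stage 1: 24 dB above -39 dBFS, reduced 6:1 to 4 dB above → -35 dBFS.
Stage 2: -35 dBFS is at or below the -32 dBFS threshold — no compression; make-up brings it to -31 dBFS.

-31 dBFS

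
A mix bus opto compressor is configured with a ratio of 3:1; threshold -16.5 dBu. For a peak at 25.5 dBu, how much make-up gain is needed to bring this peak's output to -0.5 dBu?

The peak compresses to -16.5 + 42/3 = -2.5 dBu.
To reach -0.5 dBu requires -0.5 − (-2.5) = 2 dB of make-up.

2 dB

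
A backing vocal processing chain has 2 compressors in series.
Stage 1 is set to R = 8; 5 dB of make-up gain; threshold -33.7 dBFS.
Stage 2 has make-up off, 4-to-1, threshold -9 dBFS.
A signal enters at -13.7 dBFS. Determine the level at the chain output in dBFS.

Stage 1: overshoot 20 dB → 20/8 = 2.5 dB → -31.2 dBFS; +5 dB make-up → -26.2 dBFS.
Stage 2: -26.2 dBFS is at or below the -9 dBFS threshold — no compression; output -26.2 dBFS.

-26.2 dBFS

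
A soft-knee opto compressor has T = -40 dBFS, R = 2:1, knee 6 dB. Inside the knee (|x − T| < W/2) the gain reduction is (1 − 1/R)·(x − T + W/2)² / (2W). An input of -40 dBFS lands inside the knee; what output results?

-40.375 dBFS

x − T + W/2 = -40 − (-40) + 3 = 3.
GR = (1 − 1/2) × 3² / 12 = 0.5 × 9 / 12 = 0.375 dB.
Output = -40 − 0.375 = -40.375 dBFS.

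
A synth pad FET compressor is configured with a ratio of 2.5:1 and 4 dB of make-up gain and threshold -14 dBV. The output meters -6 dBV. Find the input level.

Before make-up, the level was -6 − 4 = -10 dBV.
That's 4 dB above the -14 dBV threshold.
Input overshoot = R × output overshoot = 10 dB → input = -14 + 10 = -4 dBV.

-4 dBV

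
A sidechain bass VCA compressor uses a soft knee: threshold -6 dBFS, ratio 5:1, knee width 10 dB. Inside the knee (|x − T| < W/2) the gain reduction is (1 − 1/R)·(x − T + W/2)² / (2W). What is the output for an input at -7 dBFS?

x − T + W/2 = -7 − (-6) + 5 = 4.
GR = (1 − 1/5) × 4² / 20 = 0.8 × 16 / 20 = 0.64 dB.
Output = -7 − 0.64 = -7.64 dBFS.

-7.64 dBFS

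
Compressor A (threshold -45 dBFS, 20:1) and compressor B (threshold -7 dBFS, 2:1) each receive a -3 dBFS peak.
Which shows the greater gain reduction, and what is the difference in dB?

A: 42 dB over, compressed to 2.1 dB over, so 39.9 dB of GR.
B: 4 dB over, compressed to 2 dB over, so 2 dB of GR.
A reduces 37.9 dB more.

A, by 37.9 dB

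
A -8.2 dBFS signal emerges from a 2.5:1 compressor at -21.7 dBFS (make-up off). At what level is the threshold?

-30.7 dBFS

Input is 22.5 dB above T (since output overshoot × R = input overshoot: (-21.7 − T)·2.5 = -8.2 − T gives T = -30.7 dBFS).
Check: -30.7 + (-8.2 − (-30.7))/2.5 = -30.7 + 9 = -21.7 dBFS. ✓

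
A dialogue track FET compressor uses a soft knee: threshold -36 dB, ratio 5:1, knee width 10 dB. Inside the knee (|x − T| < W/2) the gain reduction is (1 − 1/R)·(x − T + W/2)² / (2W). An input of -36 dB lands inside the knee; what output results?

-37 dB

x − T + W/2 = -36 − (-36) + 5 = 5.
GR = (1 − 1/5) × 5² / 20 = 0.8 × 25 / 20 = 1 dB.
Output = -36 − 1 = -37 dB.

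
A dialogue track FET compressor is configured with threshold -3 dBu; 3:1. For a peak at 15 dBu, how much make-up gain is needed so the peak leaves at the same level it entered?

12 dB

Overshoot 18 dB → 18/3 = 6 dB after compression, so the compressed level is -3 + 6 = 3 dBu.
Make-up = target − compressed = 15 − 3 = 12 dB.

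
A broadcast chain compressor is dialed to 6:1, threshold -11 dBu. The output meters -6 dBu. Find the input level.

Post-compression overshoot = -6 − (-11) = 5 dB.
Input overshoot = R × output overshoot = 30 dB → input = -11 + 30 = 19 dBu.

19 dBu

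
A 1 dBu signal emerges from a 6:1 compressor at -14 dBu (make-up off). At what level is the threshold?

Let T be the threshold. Output overshoot = (input overshoot)/R, so -14 − T = (1 − T)/6.
6·(-14 − T) = 1 − T → 5·T = -84 − 1 = -85.
T = -85/5 = -17 dBu.

-17 dBu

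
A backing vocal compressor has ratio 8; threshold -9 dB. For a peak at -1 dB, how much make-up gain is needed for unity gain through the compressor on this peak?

Overshoot 8 dB → 8/8 = 1 dB after compression, so the compressed level is -9 + 1 = -8 dB.
Make-up = target − compressed = -1 − (-8) = 7 dB.

7 dB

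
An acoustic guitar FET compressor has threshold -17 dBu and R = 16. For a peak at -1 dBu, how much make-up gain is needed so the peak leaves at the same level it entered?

15 dB

The peak compresses to -17 + 16/16 = -16 dBu.
To reach -1 dBu requires -1 − (-16) = 15 dB of make-up.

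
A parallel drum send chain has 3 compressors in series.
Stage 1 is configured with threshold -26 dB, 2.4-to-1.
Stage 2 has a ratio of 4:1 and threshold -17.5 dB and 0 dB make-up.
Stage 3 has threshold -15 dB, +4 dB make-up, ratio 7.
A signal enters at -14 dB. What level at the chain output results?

Stage 1: 12 dB above -26 dB, reduced 2.4:1 to 5 dB above → -21 dB.
Stage 2: below threshold (-21 ≤ -17.5); passes unchanged; output -21 dB.
Stage 3: -21 dB ≤ -15 dB, so stage 3 doesn't engage; make-up brings it to -17 dB.

-17 dB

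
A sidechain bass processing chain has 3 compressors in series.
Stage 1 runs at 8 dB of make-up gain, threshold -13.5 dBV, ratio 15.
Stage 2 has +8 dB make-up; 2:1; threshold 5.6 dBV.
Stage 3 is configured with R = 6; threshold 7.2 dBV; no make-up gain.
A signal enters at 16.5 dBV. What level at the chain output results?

4.5 dBV

Stage 1: 30 dB above -13.5 dBV, reduced 15:1 to 2 dB above → -11.5 dBV; +8 dB make-up → -3.5 dBV.
Stage 2: below threshold (-3.5 ≤ 5.6); passes unchanged; make-up brings it to 4.5 dBV.
Stage 3: 4.5 dBV ≤ 7.2 dBV, so stage 3 doesn't engage; output 4.5 dBV.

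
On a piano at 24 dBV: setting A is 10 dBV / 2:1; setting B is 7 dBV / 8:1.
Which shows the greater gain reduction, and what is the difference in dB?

A: 14 dB over, compressed to 7 dB over, so 7 dB of GR.
B: 17 dB over, compressed to 2.125 dB over, so 14.875 dB of GR.
B reduces 7.875 dB more.

B, by 7.875 dB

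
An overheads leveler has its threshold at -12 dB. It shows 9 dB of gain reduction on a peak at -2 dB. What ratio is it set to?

Input overshoot = -2 − (-12) = 10 dB.
Output overshoot = 10 − 9 = 1 dB.
Ratio = input overshoot / output overshoot = 10 / 1 = 10.

10:1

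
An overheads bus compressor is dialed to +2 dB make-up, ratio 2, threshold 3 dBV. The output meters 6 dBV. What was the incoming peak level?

5 dBV

Stripping the +2 dB make-up gives 4 dBV at the gain stage.
Post-compression overshoot = 4 − 3 = 1 dB.
Undo the ratio: input overshoot = 1 × 2 = 2 dB, giving input = 5 dBV.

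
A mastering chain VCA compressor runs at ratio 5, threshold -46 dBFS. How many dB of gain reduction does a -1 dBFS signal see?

36 dB

The signal is 45 dB above threshold.
After 5:1 compression the overshoot becomes 45/5 = 9 dB.
Gain reduction = 45 − 9 = 36 dB.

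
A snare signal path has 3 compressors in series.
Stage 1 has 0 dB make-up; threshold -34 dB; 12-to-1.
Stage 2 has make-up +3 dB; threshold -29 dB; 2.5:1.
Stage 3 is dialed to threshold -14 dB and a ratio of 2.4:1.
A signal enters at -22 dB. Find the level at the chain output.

Stage 1: overshoot 12 dB → 12/12 = 1 dB → -33 dB.
Stage 2: -33 dB is at or below the -29 dB threshold — no compression; make-up brings it to -30 dB.
Stage 3: -30 dB ≤ -14 dB, so stage 3 doesn't engage; output -30 dB.

-30 dB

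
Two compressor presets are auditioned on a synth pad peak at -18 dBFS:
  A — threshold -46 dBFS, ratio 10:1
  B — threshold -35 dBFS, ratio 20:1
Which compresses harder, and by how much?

A: overshoot 28 dB → output overshoot 2.8 dB → GR 25.2 dB.
B: overshoot 17 dB → output overshoot 0.85 dB → GR 16.15 dB.
A reduces 9.05 dB more.

A, by 9.05 dB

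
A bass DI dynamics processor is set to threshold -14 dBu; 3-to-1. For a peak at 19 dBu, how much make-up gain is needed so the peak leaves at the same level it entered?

22 dB

Overshoot 33 dB → 33/3 = 11 dB after compression, so the compressed level is -14 + 11 = -3 dBu.
Make-up = target − compressed = 19 − (-3) = 22 dB.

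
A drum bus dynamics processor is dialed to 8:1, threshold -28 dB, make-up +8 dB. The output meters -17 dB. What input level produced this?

Stripping the +8 dB make-up gives -25 dB at the gain stage.
That's 3 dB above the -28 dB threshold.
Input overshoot = R × output overshoot = 24 dB → input = -28 + 24 = -4 dB.

-4 dB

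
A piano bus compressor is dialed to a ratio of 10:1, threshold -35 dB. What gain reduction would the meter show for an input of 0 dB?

31.5 dB

0 dB exceeds the threshold by 35 dB.
At 10:1, output sits 35/10 = 3.5 dB above threshold.
GR = overshoot in − overshoot out = 35 − 3.5 = 31.5 dB.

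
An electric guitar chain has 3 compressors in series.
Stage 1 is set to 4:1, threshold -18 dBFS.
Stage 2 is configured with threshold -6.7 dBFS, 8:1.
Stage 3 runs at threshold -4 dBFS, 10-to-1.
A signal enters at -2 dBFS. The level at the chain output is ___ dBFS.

Stage 1: overshoot 16 dB → 16/4 = 4 dB → -14 dBFS.
Stage 2: below threshold (-14 ≤ -6.7); passes unchanged; output -14 dBFS.
Stage 3: -14 dBFS ≤ -4 dBFS, so stage 3 doesn't engage; output -14 dBFS.

-14 dBFS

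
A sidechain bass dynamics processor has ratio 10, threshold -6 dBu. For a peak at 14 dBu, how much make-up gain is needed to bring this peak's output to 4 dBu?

8 dB

Without make-up, output = threshold + overshoot/10 = -6 + 2 = -4 dBu.
Gap to target: 8 dB.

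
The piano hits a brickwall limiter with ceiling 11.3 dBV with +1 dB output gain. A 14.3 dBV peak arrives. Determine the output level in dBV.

12.3 dBV

A brickwall limiter is an ∞:1 compressor: any input above the ceiling is clamped to 11.3 dBV.
Output gain then adds 1 dB: 11.3 + 1 = 12.3 dBV.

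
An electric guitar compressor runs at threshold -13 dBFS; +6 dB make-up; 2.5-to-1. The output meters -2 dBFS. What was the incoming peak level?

Remove make-up: -2 − 6 = -8 dBFS.
Post-compression overshoot = -8 − (-13) = 5 dB.
Undo the ratio: input overshoot = 5 × 2.5 = 12.5 dB, giving input = -0.5 dBFS.

-0.5 dBFS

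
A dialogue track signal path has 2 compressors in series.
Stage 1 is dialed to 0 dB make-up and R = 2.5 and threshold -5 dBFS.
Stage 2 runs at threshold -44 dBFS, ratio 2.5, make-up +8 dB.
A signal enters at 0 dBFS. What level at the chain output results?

Stage 1: 0 dBFS is 5 dB over -5 dBFS; at 2.5:1 that becomes 2 dB over, giving -3 dBFS.
Stage 2: -3 dBFS is 41 dB over -44 dBFS; at 2.5:1 that becomes 16.4 dB over, giving -27.6 dBFS; +8 dB make-up → -19.6 dBFS.

-19.6 dBFS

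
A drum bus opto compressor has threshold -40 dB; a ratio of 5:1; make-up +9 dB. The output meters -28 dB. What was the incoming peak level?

-25 dB

Before make-up, the level was -28 − 9 = -37 dB.
The compressed level sits -37 − (-40) = 3 dB over threshold.
Before 5:1 compression the overshoot was 3 × 5 = 15 dB, so input = -40 + 15 = -25 dB.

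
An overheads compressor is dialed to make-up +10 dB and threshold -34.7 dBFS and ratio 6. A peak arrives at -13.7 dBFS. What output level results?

-21.2 dBFS

The input is 21 dB above the -34.7 dBFS threshold.
The 21 dB excess becomes 3.5 dB after 6:1 reduction.
So the level is -34.7 + 3.5 = -31.2 dBFS; make-up adds 10 dB, giving -21.2 dBFS.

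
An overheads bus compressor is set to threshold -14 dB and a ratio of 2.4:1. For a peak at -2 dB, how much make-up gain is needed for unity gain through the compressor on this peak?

The peak compresses to -14 + 12/2.4 = -9 dB.
To reach -2 dB requires -2 − (-9) = 7 dB of make-up.

7 dB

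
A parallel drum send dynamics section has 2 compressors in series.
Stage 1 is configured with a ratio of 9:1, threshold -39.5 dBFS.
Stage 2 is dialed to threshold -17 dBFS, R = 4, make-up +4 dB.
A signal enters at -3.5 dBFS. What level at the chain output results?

Stage 1: 36 dB above -39.5 dBFS, reduced 9:1 to 4 dB above → -35.5 dBFS.
Stage 2: -35.5 dBFS ≤ -17 dBFS, so stage 2 doesn't engage; make-up brings it to -31.5 dBFS.

-31.5 dBFS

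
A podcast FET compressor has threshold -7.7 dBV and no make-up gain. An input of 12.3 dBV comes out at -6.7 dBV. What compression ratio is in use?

20:1

Input overshoot = 12.3 − (-7.7) = 20 dB; output overshoot = -6.7 − (-7.7) = 1 dB.
Ratio = 20 / 1 = 20.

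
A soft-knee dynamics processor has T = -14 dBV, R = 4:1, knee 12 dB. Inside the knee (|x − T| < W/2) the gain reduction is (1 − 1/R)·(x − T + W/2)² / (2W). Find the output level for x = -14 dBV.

x − T + W/2 = -14 − (-14) + 6 = 6.
GR = (1 − 1/4) × 6² / 24 = 0.75 × 36 / 24 = 1.125 dB.
Output = -14 − 1.125 = -15.125 dBV.

-15.125 dBV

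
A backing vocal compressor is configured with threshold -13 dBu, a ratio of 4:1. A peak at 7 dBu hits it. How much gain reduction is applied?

The signal is 20 dB above threshold.
After 4:1 compression the overshoot becomes 20/4 = 5 dB.
GR = overshoot in − overshoot out = 20 − 5 = 15 dB.

15 dB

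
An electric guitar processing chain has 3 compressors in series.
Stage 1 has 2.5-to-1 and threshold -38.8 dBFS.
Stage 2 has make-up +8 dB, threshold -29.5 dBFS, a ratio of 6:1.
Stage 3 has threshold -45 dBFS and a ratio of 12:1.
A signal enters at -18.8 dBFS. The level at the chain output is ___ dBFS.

Stage 1: overshoot 20 dB → 20/2.5 = 8 dB → -30.8 dBFS.
Stage 2: -30.8 dBFS ≤ -29.5 dBFS, so stage 2 doesn't engage; make-up brings it to -22.8 dBFS.
Stage 3: overshoot 22.2 dB → 22.2/12 = 1.85 dB → -43.15 dBFS.

-43.15 dBFS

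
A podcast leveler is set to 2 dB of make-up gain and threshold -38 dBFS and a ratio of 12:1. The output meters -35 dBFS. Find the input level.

-26 dBFS

Stripping the +2 dB make-up gives -37 dBFS at the gain stage.
The compressed level sits -37 − (-38) = 1 dB over threshold.
Input overshoot = R × output overshoot = 12 dB → input = -38 + 12 = -26 dBFS.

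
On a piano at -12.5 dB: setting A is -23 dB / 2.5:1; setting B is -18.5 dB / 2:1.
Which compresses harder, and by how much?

A, by 3.3 dB

A: overshoot 10.5 dB → output overshoot 4.2 dB → GR 6.3 dB.
B: overshoot 6 dB → output overshoot 3 dB → GR 3 dB.
A reduces 3.3 dB more.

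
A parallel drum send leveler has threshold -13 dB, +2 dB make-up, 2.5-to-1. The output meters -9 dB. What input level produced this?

-8 dB

Stripping the +2 dB make-up gives -11 dB at the gain stage.
The compressed level sits -11 − (-13) = 2 dB over threshold.
Input overshoot = R × output overshoot = 5 dB → input = -13 + 5 = -8 dB.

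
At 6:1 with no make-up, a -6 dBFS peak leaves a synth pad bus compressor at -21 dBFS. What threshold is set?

Input is 18 dB above T (since output overshoot × R = input overshoot: (-21 − T)·6 = -6 − T gives T = -24 dBFS).
Check: -24 + (-6 − (-24))/6 = -24 + 3 = -21 dBFS. ✓

-24 dBFS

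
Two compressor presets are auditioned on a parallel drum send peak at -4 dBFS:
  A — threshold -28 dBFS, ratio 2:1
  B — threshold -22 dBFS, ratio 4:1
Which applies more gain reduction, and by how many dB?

A: GR = 24 − 24/2 = 12 dB.
B: GR = 18 − 18/4 = 13.5 dB.
Difference: 1.5 dB in favour of B.

B, by 1.5 dB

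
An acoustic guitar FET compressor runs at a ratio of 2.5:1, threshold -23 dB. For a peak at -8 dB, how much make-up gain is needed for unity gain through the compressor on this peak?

Without make-up, output = threshold + overshoot/2.5 = -23 + 6 = -17 dB.
Gap to target: 9 dB.

9 dB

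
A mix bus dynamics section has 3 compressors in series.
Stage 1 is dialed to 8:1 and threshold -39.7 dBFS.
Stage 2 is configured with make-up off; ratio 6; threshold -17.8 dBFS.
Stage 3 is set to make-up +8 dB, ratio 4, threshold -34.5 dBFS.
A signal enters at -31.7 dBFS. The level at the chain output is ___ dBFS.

Stage 1: -31.7 dBFS is 8 dB over -39.7 dBFS; at 8:1 that becomes 1 dB over, giving -38.7 dBFS.
Stage 2: -38.7 dBFS is at or below the -17.8 dBFS threshold — no compression; output -38.7 dBFS.
Stage 3: -38.7 dBFS ≤ -34.5 dBFS, so stage 3 doesn't engage; make-up brings it to -30.7 dBFS.

-30.7 dBFS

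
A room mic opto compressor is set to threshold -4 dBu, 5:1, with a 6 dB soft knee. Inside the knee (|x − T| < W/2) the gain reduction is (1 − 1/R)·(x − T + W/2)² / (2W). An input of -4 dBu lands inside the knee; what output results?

x − T + W/2 = -4 − (-4) + 3 = 3.
GR = (1 − 1/5) × 3² / 12 = 0.8 × 9 / 12 = 0.6 dB.
Output = -4 − 0.6 = -4.6 dBu.

-4.6 dBu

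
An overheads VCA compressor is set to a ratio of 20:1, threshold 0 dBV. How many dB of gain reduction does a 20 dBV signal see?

20 dBV exceeds the threshold by 20 dB.
At 20:1, output sits 20/20 = 1 dB above threshold.
So the signal is attenuated by 20 − 1 = 19 dB.

19 dB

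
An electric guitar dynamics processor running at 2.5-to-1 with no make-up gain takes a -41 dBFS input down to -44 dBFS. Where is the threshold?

-46 dBFS

Input is 5 dB above T (since output overshoot × R = input overshoot: (-44 − T)·2.5 = -41 − T gives T = -46 dBFS).
Check: -46 + (-41 − (-46))/2.5 = -46 + 2 = -44 dBFS. ✓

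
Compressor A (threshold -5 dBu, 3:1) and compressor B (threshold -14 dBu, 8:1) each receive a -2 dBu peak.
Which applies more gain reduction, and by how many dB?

A: overshoot 3 dB → output overshoot 1 dB → GR 2 dB.
B: overshoot 12 dB → output overshoot 1.5 dB → GR 10.5 dB.
B applies 8.5 dB more gain reduction.

B, by 8.5 dB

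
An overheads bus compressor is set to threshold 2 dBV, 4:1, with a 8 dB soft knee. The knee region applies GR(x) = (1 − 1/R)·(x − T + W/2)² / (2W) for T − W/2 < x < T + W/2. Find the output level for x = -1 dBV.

x − T + W/2 = -1 − 2 + 4 = 1.
GR = (1 − 1/4) × 1² / 16 = 0.75 × 1 / 16 = 0.046875 dB.
Output = -1 − 0.046875 = -1.046875 dBV.

-1.046875 dBV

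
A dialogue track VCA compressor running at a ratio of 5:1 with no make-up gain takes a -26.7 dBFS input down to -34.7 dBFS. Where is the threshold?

-36.7 dBFS

Let T be the threshold. Output overshoot = (input overshoot)/R, so -34.7 − T = (-26.7 − T)/5.
5·(-34.7 − T) = -26.7 − T → 4·T = -173.5 − (-26.7) = -146.8.
T = -146.8/4 = -36.7 dBFS.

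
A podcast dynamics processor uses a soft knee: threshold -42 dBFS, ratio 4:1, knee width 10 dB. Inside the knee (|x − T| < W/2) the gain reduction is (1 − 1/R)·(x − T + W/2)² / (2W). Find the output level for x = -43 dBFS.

x − T + W/2 = -43 − (-42) + 5 = 4.
GR = (1 − 1/4) × 4² / 20 = 0.75 × 16 / 20 = 0.6 dB.
Output = -43 − 0.6 = -43.6 dBFS.

-43.6 dBFS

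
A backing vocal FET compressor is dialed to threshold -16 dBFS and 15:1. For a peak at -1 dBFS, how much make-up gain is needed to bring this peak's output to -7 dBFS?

Overshoot 15 dB → 15/15 = 1 dB after compression, so the compressed level is -16 + 1 = -15 dBFS.
Make-up = target − compressed = -7 − (-15) = 8 dB.

8 dB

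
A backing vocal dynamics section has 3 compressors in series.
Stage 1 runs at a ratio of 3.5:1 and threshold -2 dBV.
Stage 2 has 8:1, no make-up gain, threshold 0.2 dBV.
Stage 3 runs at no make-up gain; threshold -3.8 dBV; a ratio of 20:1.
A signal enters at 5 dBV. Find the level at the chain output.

-3.61 dBV

Stage 1: 7 dB above -2 dBV, reduced 3.5:1 to 2 dB above → 0 dBV.
Stage 2: 0 dBV is at or below the 0.2 dBV threshold — no compression; output 0 dBV.
Stage 3: 3.8 dB above -3.8 dBV, reduced 20:1 to 0.19 dB above → -3.61 dBV.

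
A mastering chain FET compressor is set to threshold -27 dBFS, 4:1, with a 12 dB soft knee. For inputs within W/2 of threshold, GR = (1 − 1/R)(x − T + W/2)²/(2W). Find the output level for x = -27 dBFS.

x − T + W/2 = -27 − (-27) + 6 = 6.
GR = (1 − 1/4) × 6² / 24 = 0.75 × 36 / 24 = 1.125 dB.
Output = -27 − 1.125 = -28.125 dBFS.

-28.125 dBFS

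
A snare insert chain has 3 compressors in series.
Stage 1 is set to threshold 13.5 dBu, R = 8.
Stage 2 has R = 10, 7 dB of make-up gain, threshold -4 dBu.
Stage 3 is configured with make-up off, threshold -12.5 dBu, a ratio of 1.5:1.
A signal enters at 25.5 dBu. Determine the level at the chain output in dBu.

-0.9 dBu

Stage 1: 25.5 dBu is 12 dB over 13.5 dBu; at 8:1 that becomes 1.5 dB over, giving 15 dBu.
Stage 2: 15 dBu is 19 dB over -4 dBu; at 10:1 that becomes 1.9 dB over, giving -2.1 dBu; +7 dB make-up → 4.9 dBu.
Stage 3: 4.9 dBu is 17.4 dB over -12.5 dBu; at 1.5:1 that becomes 11.6 dB over, giving -0.9 dBu.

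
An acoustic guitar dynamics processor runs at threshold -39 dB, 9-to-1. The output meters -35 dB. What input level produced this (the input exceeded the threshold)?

That's 4 dB above the -39 dB threshold.
Before 9:1 compression the overshoot was 4 × 9 = 36 dB, so input = -39 + 36 = -3 dB.

-3 dB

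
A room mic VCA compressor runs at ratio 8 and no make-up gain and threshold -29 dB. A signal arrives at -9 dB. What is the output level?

-26.5 dB

Overshoot: -9 − (-29) = 20 dB.
8:1 compression reduces that to 20/8 = 2.5 dB over.
So the level is -29 + 2.5 = -26.5 dB.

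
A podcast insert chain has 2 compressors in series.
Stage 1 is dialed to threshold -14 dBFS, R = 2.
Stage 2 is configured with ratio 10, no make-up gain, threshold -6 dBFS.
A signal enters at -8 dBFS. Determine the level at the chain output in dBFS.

Stage 1: overshoot 6 dB → 6/2 = 3 dB → -11 dBFS.
Stage 2: -11 dBFS ≤ -6 dBFS, so stage 2 doesn't engage; output -11 dBFS.

-11 dBFS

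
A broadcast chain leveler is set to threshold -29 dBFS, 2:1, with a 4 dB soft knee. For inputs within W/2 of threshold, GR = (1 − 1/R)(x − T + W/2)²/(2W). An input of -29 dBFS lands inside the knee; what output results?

x − T + W/2 = -29 − (-29) + 2 = 2.
GR = (1 − 1/2) × 2² / 8 = 0.5 × 4 / 8 = 0.25 dB.
Output = -29 − 0.25 = -29.25 dBFS.

-29.25 dBFS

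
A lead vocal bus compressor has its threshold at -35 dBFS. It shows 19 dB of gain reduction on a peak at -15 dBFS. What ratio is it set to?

20:1

Input overshoot = -15 − (-35) = 20 dB.
Output overshoot = 20 − 19 = 1 dB.
Ratio = input overshoot / output overshoot = 20 / 1 = 20.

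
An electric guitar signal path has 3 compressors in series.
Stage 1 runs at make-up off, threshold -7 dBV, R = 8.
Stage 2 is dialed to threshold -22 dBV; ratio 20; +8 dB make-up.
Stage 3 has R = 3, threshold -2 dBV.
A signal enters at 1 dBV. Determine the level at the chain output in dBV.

Stage 1: overshoot 8 dB → 8/8 = 1 dB → -6 dBV.
Stage 2: 16 dB above -22 dBV, reduced 20:1 to 0.8 dB above → -21.2 dBV; +8 dB make-up → -13.2 dBV.
Stage 3: -13.2 dBV ≤ -2 dBV, so stage 3 doesn't engage; output -13.2 dBV.

-13.2 dBV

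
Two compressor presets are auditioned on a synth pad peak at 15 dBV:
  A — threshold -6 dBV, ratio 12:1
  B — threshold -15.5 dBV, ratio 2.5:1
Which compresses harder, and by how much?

A: 21 dB over, compressed to 1.75 dB over, so 19.25 dB of GR.
B: 30.5 dB over, compressed to 12.2 dB over, so 18.3 dB of GR.
A reduces 0.95 dB more.

A, by 0.95 dB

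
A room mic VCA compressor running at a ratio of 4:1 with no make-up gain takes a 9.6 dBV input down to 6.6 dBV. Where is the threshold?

5.6 dBV

Gain reduction = 9.6 − 6.6 = 3 dB; output overshoot = GR / (R − 1) = 3 / 3 = 1 dB.
Threshold = output − output overshoot = 6.6 − 1 = 5.6 dBV.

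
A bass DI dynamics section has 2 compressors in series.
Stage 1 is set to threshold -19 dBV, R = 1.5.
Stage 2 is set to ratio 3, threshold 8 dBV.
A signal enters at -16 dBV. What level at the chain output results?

Stage 1: overshoot 3 dB → 3/1.5 = 2 dB → -17 dBV.
Stage 2: below threshold (-17 ≤ 8); passes unchanged; output -17 dBV.

-17 dBV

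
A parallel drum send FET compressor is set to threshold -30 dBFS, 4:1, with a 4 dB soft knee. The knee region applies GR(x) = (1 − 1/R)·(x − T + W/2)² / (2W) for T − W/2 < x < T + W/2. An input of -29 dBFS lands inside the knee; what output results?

x − T + W/2 = -29 − (-30) + 2 = 3.
GR = (1 − 1/4) × 3² / 8 = 0.75 × 9 / 8 = 0.84375 dB.
Output = -29 − 0.84375 = -29.84375 dBFS.

-29.84375 dBFS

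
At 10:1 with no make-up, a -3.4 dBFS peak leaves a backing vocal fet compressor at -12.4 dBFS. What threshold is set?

-13.4 dBFS

Input is 10 dB above T (since output overshoot × R = input overshoot: (-12.4 − T)·10 = -3.4 − T gives T = -13.4 dBFS).
Check: -13.4 + (-3.4 − (-13.4))/10 = -13.4 + 1 = -12.4 dBFS. ✓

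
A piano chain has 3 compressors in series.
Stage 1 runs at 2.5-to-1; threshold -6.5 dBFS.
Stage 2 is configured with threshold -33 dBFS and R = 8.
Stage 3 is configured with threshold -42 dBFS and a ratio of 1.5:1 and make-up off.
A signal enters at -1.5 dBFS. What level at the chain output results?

-33.625 dBFS

Stage 1: 5 dB above -6.5 dBFS, reduced 2.5:1 to 2 dB above → -4.5 dBFS.
Stage 2: -4.5 dBFS is 28.5 dB over -33 dBFS; at 8:1 that becomes 3.5625 dB over, giving -29.4375 dBFS.
Stage 3: overshoot 12.5625 dB → 12.5625/1.5 = 8.375 dB → -33.625 dBFS.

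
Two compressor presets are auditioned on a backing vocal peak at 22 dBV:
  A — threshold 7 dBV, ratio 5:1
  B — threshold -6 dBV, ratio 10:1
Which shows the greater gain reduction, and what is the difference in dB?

B, by 13.2 dB

A: GR = 15 − 15/5 = 12 dB.
B: GR = 28 − 28/10 = 25.2 dB.
Difference: 13.2 dB in favour of B.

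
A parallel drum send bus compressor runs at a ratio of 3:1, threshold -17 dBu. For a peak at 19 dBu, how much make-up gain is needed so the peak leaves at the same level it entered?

The peak compresses to -17 + 36/3 = -5 dBu.
To reach 19 dBu requires 19 − (-5) = 24 dB of make-up.

24 dB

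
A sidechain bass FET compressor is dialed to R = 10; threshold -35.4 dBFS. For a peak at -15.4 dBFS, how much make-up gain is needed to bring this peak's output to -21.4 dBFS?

12 dB

Without make-up, output = threshold + overshoot/10 = -35.4 + 2 = -33.4 dBFS.
Gap to target: 12 dB.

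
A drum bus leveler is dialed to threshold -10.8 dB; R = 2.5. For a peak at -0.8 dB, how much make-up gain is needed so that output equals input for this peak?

Without make-up, output = threshold + overshoot/2.5 = -10.8 + 4 = -6.8 dB.
Gap to target: 6 dB.

6 dB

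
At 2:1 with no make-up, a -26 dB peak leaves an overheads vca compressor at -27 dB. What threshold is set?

-28 dB

Gain reduction = -26 − (-27) = 1 dB; output overshoot = GR / (R − 1) = 1 / 1 = 1 dB.
Threshold = output − output overshoot = -27 − 1 = -28 dB.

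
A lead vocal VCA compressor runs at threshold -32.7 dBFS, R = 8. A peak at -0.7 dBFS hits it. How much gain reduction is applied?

28 dB

-0.7 dBFS exceeds the threshold by 32 dB.
At 8:1, output sits 32/8 = 4 dB above threshold.
So the signal is attenuated by 32 − 4 = 28 dB.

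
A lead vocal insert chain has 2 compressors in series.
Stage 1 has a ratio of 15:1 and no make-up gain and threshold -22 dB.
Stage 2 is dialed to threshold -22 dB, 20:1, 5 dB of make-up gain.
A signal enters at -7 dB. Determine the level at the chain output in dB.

-16.95 dB

Stage 1: overshoot 15 dB → 15/15 = 1 dB → -21 dB.
Stage 2: overshoot 1 dB → 1/20 = 0.05 dB → -21.95 dB; +5 dB make-up → -16.95 dB.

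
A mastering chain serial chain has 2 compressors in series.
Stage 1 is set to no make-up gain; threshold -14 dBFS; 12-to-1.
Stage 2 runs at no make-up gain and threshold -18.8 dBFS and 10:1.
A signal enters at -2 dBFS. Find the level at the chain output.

-18.22 dBFS

Stage 1: 12 dB above -14 dBFS, reduced 12:1 to 1 dB above → -13 dBFS.
Stage 2: -13 dBFS is 5.8 dB over -18.8 dBFS; at 10:1 that becomes 0.58 dB over, giving -18.22 dBFS.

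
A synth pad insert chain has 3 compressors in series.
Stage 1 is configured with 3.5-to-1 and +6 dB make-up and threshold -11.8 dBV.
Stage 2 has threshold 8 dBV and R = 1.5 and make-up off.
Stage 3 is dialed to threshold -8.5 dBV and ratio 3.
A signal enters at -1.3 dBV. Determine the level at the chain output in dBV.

Stage 1: overshoot 10.5 dB → 10.5/3.5 = 3 dB → -8.8 dBV; +6 dB make-up → -2.8 dBV.
Stage 2: below threshold (-2.8 ≤ 8); passes unchanged; output -2.8 dBV.
Stage 3: 5.7 dB above -8.5 dBV, reduced 3:1 to 1.9 dB above → -6.6 dBV.

-6.6 dBV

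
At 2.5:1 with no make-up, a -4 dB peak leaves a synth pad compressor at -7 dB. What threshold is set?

Let T be the threshold. Output overshoot = (input overshoot)/R, so -7 − T = (-4 − T)/2.5.
2.5·(-7 − T) = -4 − T → 1.5·T = -17.5 − (-4) = -13.5.
T = -13.5/1.5 = -9 dB.

-9 dB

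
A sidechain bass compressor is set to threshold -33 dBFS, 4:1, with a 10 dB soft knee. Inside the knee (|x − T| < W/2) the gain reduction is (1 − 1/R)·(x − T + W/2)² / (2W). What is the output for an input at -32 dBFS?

x − T + W/2 = -32 − (-33) + 5 = 6.
GR = (1 − 1/4) × 6² / 20 = 0.75 × 36 / 20 = 1.35 dB.
Output = -32 − 1.35 = -33.35 dBFS.

-33.35 dBFS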